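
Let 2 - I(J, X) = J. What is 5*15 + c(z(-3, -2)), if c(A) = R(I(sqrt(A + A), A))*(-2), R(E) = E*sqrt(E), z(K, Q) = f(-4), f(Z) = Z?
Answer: 75 - 4*sqrt(2)*(1 - I*sqrt(2))**(3/2) ≈ 73.228 + 12.773*I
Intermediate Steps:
z(K, Q) = -4
I(J, X) = 2 - J
R(E) = E**(3/2)
c(A) = -2*(2 - sqrt(2)*sqrt(A))**(3/2) (c(A) = (2 - sqrt(A + A))**(3/2)*(-2) = (2 - sqrt(2*A))**(3/2)*(-2) = (2 - sqrt(2)*sqrt(A))**(3/2)*(-2) = -2*(2 - sqrt(2)*sqrt(A))**(3/2))
5*15 + c(z(-3, -2)) = 5*15 - 2*(2 - sqrt(2)*sqrt(-4))**(3/2) = 75 - 2*(2 - sqrt(2)*2*I)**(3/2) = 75 - 2*(2 - 2*I*sqrt(2))**(3/2)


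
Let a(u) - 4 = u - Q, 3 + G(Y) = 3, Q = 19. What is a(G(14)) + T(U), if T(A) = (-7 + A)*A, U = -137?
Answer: 19713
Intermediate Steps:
T(A) = A*(-7 + A)
G(Y) = 0 (G(Y) = -3 + 3 = 0)
a(u) = -15 + u (a(u) = 4 + (u - 1*19) = 4 + (u - 19) = 4 + (-19 + u) = -15 + u)
a(G(14)) + T(U) = (-15 + 0) - 137*(-7 - 137) = -15 - 137*(-144) = -15 + 19728 = 19713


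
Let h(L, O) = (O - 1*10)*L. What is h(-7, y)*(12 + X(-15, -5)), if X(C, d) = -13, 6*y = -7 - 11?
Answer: -91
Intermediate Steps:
y = -3 (y = (-7 - 11)/6 = (1/6)*(-18) = -3)
h(L, O) = L*(-10 + O) (h(L, O) = (O - 10)*L = (-10 + O)*L = L*(-10 + O))
h(-7, y)*(12 + X(-15, -5)) = (-7*(-10 - 3))*(12 - 13) = -7*(-13)*(-1) = 91*(-1) = -91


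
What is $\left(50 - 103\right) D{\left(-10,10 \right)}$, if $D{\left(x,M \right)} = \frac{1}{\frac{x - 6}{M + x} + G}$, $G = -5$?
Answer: $0$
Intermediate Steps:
$D{\left(x,M \right)} = \frac{1}{-5 + \frac{-6 + x}{M + x}}$ ($D{\left(x,M \right)} = \frac{1}{\frac{x - 6}{M + x} - 5} = \frac{1}{\frac{-6 + x}{M + x} - 5} = \frac{1}{-5 + \frac{-6 + x}{M + x}}$)
$\left(50 - 103\right) D{\left(-10,10 \right)} = \left(50 - 103\right) \frac{\left(-1\right) 10 - -10}{6 + 4 \left(-10\right) + 5 \cdot 10} = - 53 \frac{-10 + 10}{6 - 40 + 50} = - 53 \cdot \frac{1}{16} \cdot 0 = \left(-53\right) 0 = 0$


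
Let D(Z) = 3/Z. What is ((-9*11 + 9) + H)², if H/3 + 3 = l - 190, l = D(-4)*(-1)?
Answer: 7112889/16 ≈ 4.4456e+5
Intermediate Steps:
l = ¾ (l = (3/(-4))*(-1) = (3*(-¼))*(-1) = -¾*(-1) = ¾ ≈ 0.75000)
H = -2307/4 (H = -9 + 3*(¾ - 190) = -9 + 3*(-757/4) = -9 - 2271/4 = -2307/4 ≈ -576.75)
((-9*11 + 9) + H)² = ((-9*11 + 9) - 2307/4)² = ((-99 + 9) - 2307/4)² = (-90 - 2307/4)² = (-2667/4)² = 7112889/16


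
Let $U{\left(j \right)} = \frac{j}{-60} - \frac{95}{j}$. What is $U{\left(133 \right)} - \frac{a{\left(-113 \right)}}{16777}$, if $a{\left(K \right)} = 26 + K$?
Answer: $- \frac{20615947}{7046340} \approx -2.9258$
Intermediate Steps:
$U{\left(j \right)} = - \frac{95}{j} - \frac{j}{60}$ ($U{\left(j \right)} = j \left(- \frac{1}{60}\right) - \frac{95}{j} = - \frac{j}{60} - \frac{95}{j} = - \frac{95}{j} - \frac{j}{60}$)
$U{\left(133 \right)} - \frac{a{\left(-113 \right)}}{16777} = \left(- \frac{95}{133} - \frac{133}{60}\right) - \frac{26 - 113}{16777} = \left(\left(-95\right) \frac{1}{133} - \frac{133}{60}\right) - \left(-87\right) \frac{1}{16777} = \left(- \frac{5}{7} - \frac{133}{60}\right) - - \frac{87}{16777} = - \frac{1231}{420} + \frac{87}{16777} = - \frac{20615947}{7046340}$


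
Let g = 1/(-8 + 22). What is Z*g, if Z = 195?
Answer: 195/14 ≈ 13.929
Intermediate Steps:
g = 1/14 ≈ 0.071429
Z*g = 195*(1/14) = 195/14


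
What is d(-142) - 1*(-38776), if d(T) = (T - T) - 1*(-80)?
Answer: 38856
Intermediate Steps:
d(T) = 80 (d(T) = 0 + 80 = 80)
d(-142) - 1*(-38776) = 80 - 1*(-38776) = 80 + 38776 = 38856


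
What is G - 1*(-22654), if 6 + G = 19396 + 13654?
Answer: 55698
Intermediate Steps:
G = 33044 (G = -6 + (19396 + 13654) = -6 + 33050 = 33044)
G - 1*(-22654) = 33044 - 1*(-22654) = 33044 + 22654 = 55698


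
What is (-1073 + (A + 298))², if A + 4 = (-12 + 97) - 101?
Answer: 632025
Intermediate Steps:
A = -20 (A = -4 + ((-12 + 97) - 101) = -4 + (85 - 101) = -4 - 16 = -20)
(-1073 + (A + 298))² = (-1073 + (-20 + 298))² = (-1073 + 278)² = (-795)² = 632025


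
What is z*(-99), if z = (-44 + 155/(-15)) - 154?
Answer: 20625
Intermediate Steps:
z = -625/3 (z = (-44 + 155*(-1/15)) - 154 = (-44 - 31/3) - 154 = -163/3 - 154 = -625/3 ≈ -208.33)
z*(-99) = -625/3*(-99) = 20625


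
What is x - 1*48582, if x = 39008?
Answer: -9574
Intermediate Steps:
x - 1*48582 = 39008 - 1*48582 = 39008 - 48582 = -9574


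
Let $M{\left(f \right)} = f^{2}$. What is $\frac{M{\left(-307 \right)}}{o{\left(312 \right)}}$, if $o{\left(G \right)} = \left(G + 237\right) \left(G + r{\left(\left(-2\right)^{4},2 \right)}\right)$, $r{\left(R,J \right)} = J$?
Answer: $\frac{94249}{172386} \approx 0.54673$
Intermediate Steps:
$o{\left(G \right)} = \left(2 + G\right) \left(237 + G\right)$ ($o{\left(G \right)} = \left(G + 237\right) \left(G + 2\right) = \left(237 + G\right) \left(2 + G\right) = \left(2 + G\right) \left(237 + G\right)$)
$\frac{M{\left(-307 \right)}}{o{\left(312 \right)}} = \frac{\left(-307\right)^{2}}{474 + 312^{2} + 239 \cdot 312} = \frac{94249}{474 + 97344 + 74568} = \frac{94249}{172386}$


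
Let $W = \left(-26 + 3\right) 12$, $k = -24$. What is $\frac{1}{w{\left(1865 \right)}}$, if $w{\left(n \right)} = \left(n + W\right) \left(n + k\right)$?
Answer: $\frac{1}{2925349} \approx 3.4184 \cdot 10^{-7}$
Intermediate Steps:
$W = -276$ ($W = \left(-23\right) 12 = -276$)
$w{\left(n \right)} = \left(-276 + n\right) \left(-24 + n\right)$ ($w{\left(n \right)} = \left(n - 276\right) \left(n - 24\right) = \left(-276 + n\right) \left(-24 + n\right)$)
$\frac{1}{w{\left(1865 \right)}} = \frac{1}{6624 + 1865^{2} - 559500} = \frac{1}{6624 + 3478225 - 559500} = \frac{1}{2925349}$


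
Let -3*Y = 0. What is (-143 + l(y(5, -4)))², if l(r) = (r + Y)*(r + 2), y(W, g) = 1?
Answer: 19600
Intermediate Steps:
Y = 0 (Y = -⅓*0 = 0)
l(r) = r*(2 + r) (l(r) = (r + 0)*(r + 2) = r*(2 + r))
(-143 + l(y(5, -4)))² = (-143 + 1*(2 + 1))² = (-143 + 1*3)² = (-143 + 3)² = (-140)² = 19600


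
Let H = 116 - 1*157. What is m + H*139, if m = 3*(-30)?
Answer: -5789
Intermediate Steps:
m = -90
H = -41 (H = 116 - 157 = -41)
m + H*139 = -90 - 41*139 = -90 - 5699 = -5789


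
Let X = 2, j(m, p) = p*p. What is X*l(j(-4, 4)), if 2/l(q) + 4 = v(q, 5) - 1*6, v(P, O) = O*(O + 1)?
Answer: ⅕ ≈ 0.20000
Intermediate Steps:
v(P, O) = O*(1 + O)
j(m, p) = p²
l(q) = ⅒ (l(q) = 2/(-4 + (5*(1 + 5) - 1*6)) = 2/(-4 + (5*6 - 6)) = 2/(-4 + (30 - 6)) = 2/(-4 + 24) = 2/20 = 2*(1/20) = ⅒)
X*l(j(-4, 4)) = 2*(⅒) = ⅕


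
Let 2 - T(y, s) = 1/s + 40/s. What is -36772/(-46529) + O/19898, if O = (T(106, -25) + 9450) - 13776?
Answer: 13264354189/23145851050 ≈ 0.57308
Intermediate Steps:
T(y, s) = 2 - 41/s (T(y, s) = 2 - (1/s + 40/s) = 2 - 41/s)
O = -108059/25 (O = ((2 - 41/(-25)) + 9450) - 13776 = ((2 - 41*(-1/25)) + 9450) - 13776 = ((2 + 41/25) + 9450) - 13776 = (91/25 + 9450) - 13776 = 236341/25 - 13776 = -108059/25 ≈ -4322.4)
-36772/(-46529) + O/19898 = -36772/(-46529) - 108059/25/19898 = -36772*(-1/46529) - 108059/25*1/19898 = 36772/46529 - 108059/497450 = 13264354189/23145851050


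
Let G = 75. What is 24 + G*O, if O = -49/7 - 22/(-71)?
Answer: -33921/71 ≈ -477.76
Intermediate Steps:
O = -475/71 (O = -49*⅐ - 22*(-1/71) = -7 + 22/71 = -475/71 ≈ -6.6901)
24 + G*O = 24 + 75*(-475/71) = 24 - 35625/71 = -33921/71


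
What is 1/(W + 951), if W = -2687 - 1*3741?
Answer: -1/5477 ≈ -0.00018258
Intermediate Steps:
W = -6428 (W = -2687 - 3741 = -6428)
1/(W + 951) = 1/(-6428 + 951) = 1/(-5477) = -1/5477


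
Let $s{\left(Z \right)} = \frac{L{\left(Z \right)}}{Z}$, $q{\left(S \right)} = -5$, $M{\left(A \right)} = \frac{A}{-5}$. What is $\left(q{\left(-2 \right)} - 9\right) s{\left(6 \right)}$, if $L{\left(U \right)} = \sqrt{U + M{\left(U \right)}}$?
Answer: $- \frac{14 \sqrt{30}}{15} \approx -5.1121$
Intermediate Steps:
$M{\left(A \right)} = - \frac{A}{5}$ ($M{\left(A \right)} = A \left(- \frac{1}{5}\right) = - \frac{A}{5}$)
$L{\left(U \right)} = \frac{2 \sqrt{5} \sqrt{U}}{5}$ ($L{\left(U \right)} = \sqrt{U - \frac{U}{5}} = \sqrt{\frac{4 U}{5}} = \frac{2 \sqrt{5} \sqrt{U}}{5}$)
$s{\left(Z \right)} = \frac{2 \sqrt{5}}{5 \sqrt{Z}}$ ($s{\left(Z \right)} = \frac{\frac{2}{5} \sqrt{5} \sqrt{Z}}{Z} = \frac{2 \sqrt{5}}{5 \sqrt{Z}}$)
$\left(q{\left(-2 \right)} - 9\right) s{\left(6 \right)} = \left(-5 - 9\right) \frac{2 \sqrt{5}}{5 \sqrt{6}} = - 14 \frac{2 \sqrt{5} \frac{\sqrt{6}}{6}}{5} = - 14 \frac{\sqrt{30}}{15} = - \frac{14 \sqrt{30}}{15}$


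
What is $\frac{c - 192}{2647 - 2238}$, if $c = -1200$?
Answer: $- \frac{1392}{409} \approx -3.4034$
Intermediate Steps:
$\frac{c - 192}{2647 - 2238} = \frac{-1200 - 192}{2647 - 2238} = - \frac{1392}{409}$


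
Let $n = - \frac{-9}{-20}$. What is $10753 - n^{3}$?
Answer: $\frac{86024729}{8000} \approx 10753.0$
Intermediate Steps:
$n = - \frac{9}{20}$ ($n = - \frac{\left(-9\right) \left(-1\right)}{20} = \left(-1\right) \frac{9}{20} = - \frac{9}{20} \approx -0.45$)
$10753 - n^{3} = 10753 - \left(- \frac{9}{20}\right)^{3} = 10753 - - \frac{729}{8000} = 10753 + \frac{729}{8000} = \frac{86024729}{8000}$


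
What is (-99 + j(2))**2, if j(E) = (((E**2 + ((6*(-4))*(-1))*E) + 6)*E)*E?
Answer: 17689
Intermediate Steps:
j(E) = E**2*(6 + E**2 + 24*E) (j(E) = (((E**2 + (-24*(-1))*E) + 6)*E)*E = (((E**2 + 24*E) + 6)*E)*E = ((6 + E**2 + 24*E)*E)*E = (E*(6 + E**2 + 24*E))*E = E**2*(6 + E**2 + 24*E))
(-99 + j(2))**2 = (-99 + 2**2*(6 + 2**2 + 24*2))**2 = (-99 + 4*(6 + 4 + 48))**2 = (-99 + 4*58)**2 = (-99 + 232)**2 = 133**2 = 17689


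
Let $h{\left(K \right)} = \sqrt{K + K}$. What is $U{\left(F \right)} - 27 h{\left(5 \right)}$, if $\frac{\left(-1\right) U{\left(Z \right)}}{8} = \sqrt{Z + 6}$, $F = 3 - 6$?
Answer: $- 27 \sqrt{10} - 8 \sqrt{3} \approx -99.238$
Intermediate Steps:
$F = -3$ ($F = 3 - 6 = -3$)
$U{\left(Z \right)} = - 8 \sqrt{6 + Z}$ ($U{\left(Z \right)} = - 8 \sqrt{Z + 6} = - 8 \sqrt{6 + Z}$)
$h{\left(K \right)} = \sqrt{2} \sqrt{K}$ ($h{\left(K \right)} = \sqrt{2 K} = \sqrt{2} \sqrt{K}$)
$U{\left(F \right)} - 27 h{\left(5 \right)} = - 8 \sqrt{6 - 3} - 27 \sqrt{2} \sqrt{5} = - 8 \sqrt{3} - 27 \sqrt{10} = - 27 \sqrt{10} - 8 \sqrt{3}$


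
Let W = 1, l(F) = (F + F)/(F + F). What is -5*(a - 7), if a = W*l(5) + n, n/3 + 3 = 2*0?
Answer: 75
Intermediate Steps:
l(F) = 1 (l(F) = (2*F)/((2*F)) = (2*F)*(1/(2*F)) = 1)
n = -9 (n = -9 + 3*(2*0) = -9 + 3*0 = -9 + 0 = -9)
a = -8 (a = 1*1 - 9 = 1 - 9 = -8)
-5*(a - 7) = -5*(-8 - 7) = -5*(-15) = 75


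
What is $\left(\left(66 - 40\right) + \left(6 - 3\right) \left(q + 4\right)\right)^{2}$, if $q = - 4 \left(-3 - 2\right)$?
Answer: $9604$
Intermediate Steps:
$q = 20$ ($q = \left(-4\right) \left(-5\right) = 20$)
$\left(\left(66 - 40\right) + \left(6 - 3\right) \left(q + 4\right)\right)^{2} = \left(\left(66 - 40\right) + \left(6 - 3\right) \left(20 + 4\right)\right)^{2} = \left(\left(66 - 40\right) + 3 \cdot 24\right)^{2} = \left(26 + 72\right)^{2} = 98^{2} = 9604$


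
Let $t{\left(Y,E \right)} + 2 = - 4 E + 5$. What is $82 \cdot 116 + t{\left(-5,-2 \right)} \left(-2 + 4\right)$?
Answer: $9534$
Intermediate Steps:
$t{\left(Y,E \right)} = 3 - 4 E$ ($t{\left(Y,E \right)} = -2 - \left(-5 + 4 E\right) = 3 - 4 E$)
$82 \cdot 116 + t{\left(-5,-2 \right)} \left(-2 + 4\right) = 82 \cdot 116 + \left(3 - -8\right) \left(-2 + 4\right) = 9512 + \left(3 + 8\right) 2 = 9512 + 11 \cdot 2 = 9512 + 22 = 9534$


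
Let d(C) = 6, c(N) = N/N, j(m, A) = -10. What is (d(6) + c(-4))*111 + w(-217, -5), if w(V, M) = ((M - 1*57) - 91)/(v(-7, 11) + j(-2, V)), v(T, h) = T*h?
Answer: 22584/29 ≈ 778.76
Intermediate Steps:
c(N) = 1
w(V, M) = 148/87 - M/87 (w(V, M) = ((M - 1*57) - 91)/(-7*11 - 10) = ((M - 57) - 91)/(-77 - 10) = ((-57 + M) - 91)/(-87) = (-148 + M)*(-1/87) = 148/87 - M/87)
(d(6) + c(-4))*111 + w(-217, -5) = (6 + 1)*111 + (148/87 - 1/87*(-5)) = 7*111 + (148/87 + 5/87) = 777 + 51/29 = 22584/29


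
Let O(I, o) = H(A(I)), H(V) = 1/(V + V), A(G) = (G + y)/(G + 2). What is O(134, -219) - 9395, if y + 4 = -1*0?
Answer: -610641/65 ≈ -9394.5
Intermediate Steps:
y = -4 (y = -4 - 1*0 = -4 + 0 = -4)
A(G) = (-4 + G)/(2 + G) (A(G) = (G - 4)/(G + 2) = (-4 + G)/(2 + G))
H(V) = 1/(2*V)
O(I, o) = (2 + I)/(2*(-4 + I)) (O(I, o) = 1/(2*(((-4 + I)/(2 + I)))) = ((2 + I)/(-4 + I))/2 = (2 + I)/(2*(-4 + I)))
O(134, -219) - 9395 = (2 + 134)/(2*(-4 + 134)) - 9395 = (½)*136/130 - 9395 = (½)*(1/130)*136 - 9395 = 34/65 - 9395 = -610641/65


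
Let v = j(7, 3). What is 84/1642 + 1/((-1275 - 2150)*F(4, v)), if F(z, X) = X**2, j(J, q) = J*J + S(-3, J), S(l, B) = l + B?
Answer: 404073829/7898697325 ≈ 0.051157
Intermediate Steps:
S(l, B) = B + l
j(J, q) = -3 + J + J**2 (j(J, q) = J*J + (J - 3) = J**2 + (-3 + J) = -3 + J + J**2)
v = 53 (v = -3 + 7 + 7**2 = -3 + 7 + 49 = 53)
84/1642 + 1/((-1275 - 2150)*F(4, v)) = 84/1642 + 1/((-1275 - 2150)*(53**2)) = 84*(1/1642) + 1/(-3425*2809) = 42/821 - 1/3425*1/2809 = 42/821 - 1/9620825 = 404073829/7898697325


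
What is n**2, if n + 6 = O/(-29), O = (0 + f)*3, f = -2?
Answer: 28224/841 ≈ 33.560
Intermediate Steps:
O = -6 (O = (0 - 2)*3 = -2*3 = -6)
n = -168/29 (n = -6 - 6/(-29) = -6 - 6*(-1/29) = -6 + 6/29 = -168/29 ≈ -5.7931)
n**2 = (-168/29)**2 = 28224/841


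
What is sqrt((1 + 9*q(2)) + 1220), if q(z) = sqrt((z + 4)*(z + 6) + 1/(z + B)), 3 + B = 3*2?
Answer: sqrt(30525 + 45*sqrt(1205))/5 ≈ 35.826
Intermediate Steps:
B = 3 (B = -3 + 3*2 = -3 + 6 = 3)
q(z) = sqrt(1/(3 + z) + (4 + z)*(6 + z)) (q(z) = sqrt((z + 4)*(z + 6) + 1/(z + 3)) = sqrt((4 + z)*(6 + z) + 1/(3 + z)) = sqrt(1/(3 + z) + (4 + z)*(6 + z)))
sqrt((1 + 9*q(2)) + 1220) = sqrt((1 + 9*sqrt((1 + (3 + 2)*(24 + 2**2 + 10*2))/(3 + 2))) + 1220) = sqrt((1 + 9*sqrt((1 + 5*(24 + 4 + 20))/5)) + 1220) = sqrt((1 + 9*sqrt((1 + 5*48)/5)) + 1220) = sqrt((1 + 9*sqrt((1 + 240)/5)) + 1220) = sqrt((1 + 9*sqrt((1/5)*241)) + 1220) = sqrt((1 + 9*sqrt(241/5)) + 1220) = sqrt((1 + 9*(sqrt(1205)/5)) + 1220) = sqrt((1 + 9*sqrt(1205)/5) + 1220) = sqrt(1221 + 9*sqrt(1205)/5)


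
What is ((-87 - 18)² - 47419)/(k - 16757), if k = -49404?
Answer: 36394/66161 ≈ 0.55008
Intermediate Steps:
((-87 - 18)² - 47419)/(k - 16757) = ((-87 - 18)² - 47419)/(-49404 - 16757) = ((-105)² - 47419)/(-66161) = (11025 - 47419)*(-1/66161) = -36394*(-1/66161) = 36394/66161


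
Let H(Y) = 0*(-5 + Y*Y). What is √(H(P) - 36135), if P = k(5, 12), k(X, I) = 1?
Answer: 3*I*√4015 ≈ 190.09*I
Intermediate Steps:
P = 1
H(Y) = 0 (H(Y) = 0*(-5 + Y²) = 0)
√(H(P) - 36135) = √(0 - 36135) = √(-36135) = 3*I*√4015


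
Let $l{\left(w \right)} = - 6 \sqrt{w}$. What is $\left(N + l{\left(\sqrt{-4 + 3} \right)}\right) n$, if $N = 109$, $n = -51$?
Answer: $-5559 + 306 \sqrt{i} \approx -5342.6 + 216.37 i$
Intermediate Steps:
$\left(N + l{\left(\sqrt{-4 + 3} \right)}\right) n = \left(109 - 6 \sqrt{\sqrt{-4 + 3}}\right) \left(-51\right) = \left(109 - 6 \sqrt{\sqrt{-1}}\right) \left(-51\right) = \left(109 - 6 \sqrt{i}\right) \left(-51\right) = -5559 + 306 \sqrt{i}$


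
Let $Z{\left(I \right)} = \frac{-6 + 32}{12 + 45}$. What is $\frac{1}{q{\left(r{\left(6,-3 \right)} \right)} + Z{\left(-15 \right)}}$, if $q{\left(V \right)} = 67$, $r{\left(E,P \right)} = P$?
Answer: $\frac{57}{3845} \approx 0.014824$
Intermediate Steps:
$Z{\left(I \right)} = \frac{26}{57}$
$\frac{1}{q{\left(r{\left(6,-3 \right)} \right)} + Z{\left(-15 \right)}} = \frac{1}{67 + \frac{26}{57}} = \frac{1}{\frac{3845}{57}} = \frac{57}{3845}$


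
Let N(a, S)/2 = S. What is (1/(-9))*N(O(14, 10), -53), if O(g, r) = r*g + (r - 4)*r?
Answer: 106/9 ≈ 11.778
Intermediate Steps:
O(g, r) = g*r + r*(-4 + r) (O(g, r) = g*r + (-4 + r)*r = g*r + r*(-4 + r))
N(a, S) = 2*S
(1/(-9))*N(O(14, 10), -53) = (1/(-9))*(2*(-53)) = (1*(-⅑))*(-106) = -⅑*(-106) = 106/9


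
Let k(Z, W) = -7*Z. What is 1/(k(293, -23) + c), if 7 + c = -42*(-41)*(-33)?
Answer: -1/58884 ≈ -1.6983e-5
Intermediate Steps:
c = -56833 (c = -7 - 42*(-41)*(-33) = -7 + 1722*(-33) = -7 - 56826 = -56833)
1/(k(293, -23) + c) = 1/(-7*293 - 56833) = 1/(-2051 - 56833) = 1/(-58884) = -1/58884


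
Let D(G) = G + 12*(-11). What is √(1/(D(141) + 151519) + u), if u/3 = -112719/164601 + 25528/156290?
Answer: I*√18342219740302822436635652310/108281447018420 ≈ 1.2508*I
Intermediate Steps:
D(G) = -132 + G (D(G) = G - 132 = -132 + G)
u = -2235819697/1429193905 (u = 3*(-112719/164601 + 25528/156290) = 3*(-112719*1/164601 + 25528*(1/156290)) = 3*(-37573/54867 + 12764/78145) = 3*(-2235819697/4287581715) = -2235819697/1429193905 ≈ -1.5644)
√(1/(D(141) + 151519) + u) = √(1/((-132 + 141) + 151519) - 2235819697/1429193905) = √(1/(9 + 151519) - 2235819697/1429193905) = √(1/151528 - 2235819697/1429193905) = √(-338787857853111/216562894036840) = I*√18342219740302822436635652310/108281447018420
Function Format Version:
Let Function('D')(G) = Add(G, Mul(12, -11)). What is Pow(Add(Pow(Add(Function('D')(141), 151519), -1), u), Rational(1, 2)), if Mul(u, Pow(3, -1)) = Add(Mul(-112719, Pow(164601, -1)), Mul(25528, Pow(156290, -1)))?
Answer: Mul(Rational(1, 108281447018420), I, Pow(18342219740302822436635652310, Rational(1, 2))) ≈ Mul(1.2508, I)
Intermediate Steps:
Function('D')(G) = Add(-132, G) (Function('D')(G) = Add(G, -132) = Add(-132, G))
u = Rational(-2235819697, 1429193905) (u = Mul(3, Add(Mul(-112719, Pow(164601, -1)), Mul(25528, Pow(156290, -1)))) = Mul(3, Add(Mul(-112719, Rational(1, 164601)), Mul(25528, Rational(1, 156290)))) = Mul(3, Add(Rational(-37573, 54867), Rational(12764, 78145))) = Mul(3, Rational(-2235819697, 4287581715)) = Rational(-2235819697, 1429193905) ≈ -1.5644)
Pow(Add(Pow(Add(Function('D')(141), 151519), -1), u), Rational(1, 2)) = Pow(Add(Pow(Add(Add(-132, 141), 151519), -1), Rational(-2235819697, 1429193905)), Rational(1, 2)) = Pow(Add(Pow(Add(9, 151519), -1), Rational(-2235819697, 1429193905)), Rational(1, 2)) = Pow(Add(Pow(151528, -1), Rational(-2235819697, 1429193905)), Rational(1, 2)) = Pow(Add(Rational(1, 151528), Rational(-2235819697, 1429193905)), Rational(1, 2)) = Pow(Rational(-338787857853111, 216562894036840), Rational(1, 2)) = Mul(Rational(1, 108281447018420), I, Pow(18342219740302822436635652310, Rational(1, 2)))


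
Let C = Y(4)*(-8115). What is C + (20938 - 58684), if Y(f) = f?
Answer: -70206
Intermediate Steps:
C = -32460 (C = 4*(-8115) = -32460)
C + (20938 - 58684) = -32460 + (20938 - 58684) = -32460 - 37746 = -70206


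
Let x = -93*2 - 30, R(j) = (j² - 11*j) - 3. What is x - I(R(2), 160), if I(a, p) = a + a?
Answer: -174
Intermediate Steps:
R(j) = -3 + j² - 11*j
I(a, p) = 2*a
x = -216 (x = -186 - 30 = -216)
x - I(R(2), 160) = -216 - 2*(-3 + 2² - 11*2) = -216 - 2*(-3 + 4 - 22) = -216 - 2*(-21) = -216 - 1*(-42) = -216 + 42 = -174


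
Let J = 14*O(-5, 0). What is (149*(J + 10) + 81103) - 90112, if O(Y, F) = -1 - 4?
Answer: -17949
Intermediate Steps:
O(Y, F) = -5
J = -70 (J = 14*(-5) = -70)
(149*(J + 10) + 81103) - 90112 = (149*(-70 + 10) + 81103) - 90112 = (149*(-60) + 81103) - 90112 = (-8940 + 81103) - 90112 = 72163 - 90112 = -17949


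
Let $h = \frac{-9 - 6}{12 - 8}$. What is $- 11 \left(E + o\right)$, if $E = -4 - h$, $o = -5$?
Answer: $\frac{231}{4} \approx 57.75$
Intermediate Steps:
$h = - \frac{15}{4} \approx -3.75$
$E = - \frac{1}{4}$ ($E = -4 - - \frac{15}{4} = -4 + \frac{15}{4} = - \frac{1}{4} \approx -0.25$)
$- 11 \left(E + o\right) = - 11 \left(- \frac{1}{4} - 5\right) = \left(-11\right) \left(- \frac{21}{4}\right) = \frac{231}{4}$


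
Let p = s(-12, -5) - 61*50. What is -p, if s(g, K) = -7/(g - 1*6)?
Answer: 54893/18 ≈ 3049.6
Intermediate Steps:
s(g, K) = -7/(-6 + g) (s(g, K) = -7/(g - 6) = -7/(-6 + g))
p = -54893/18 (p = -7/(-6 - 12) - 61*50 = -7/(-18) - 3050 = -7*(-1/18) - 3050 = 7/18 - 3050 = -54893/18 ≈ -3049.6)
-p = -1*(-54893/18) = 54893/18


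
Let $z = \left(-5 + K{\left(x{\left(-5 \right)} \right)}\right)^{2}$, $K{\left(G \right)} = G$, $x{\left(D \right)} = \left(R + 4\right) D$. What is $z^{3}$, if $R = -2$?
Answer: $11390625$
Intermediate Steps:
$x{\left(D \right)} = 2 D$ ($x{\left(D \right)} = \left(-2 + 4\right) D = 2 D$)
$z = 225$ ($z = \left(-5 + 2 \left(-5\right)\right)^{2} = \left(-5 - 10\right)^{2} = \left(-15\right)^{2} = 225$)
$z^{3} = 225^{3} = 11390625$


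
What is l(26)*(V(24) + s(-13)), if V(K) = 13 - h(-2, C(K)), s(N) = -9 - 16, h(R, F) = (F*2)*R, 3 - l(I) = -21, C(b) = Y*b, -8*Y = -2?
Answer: 288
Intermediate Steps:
Y = 1/4 (Y = -1/8*(-2) = 1/4 ≈ 0.25000)
C(b) = b/4
l(I) = 24 (l(I) = 3 - 1*(-21) = 3 + 21 = 24)
h(R, F) = 2*F*R (h(R, F) = (2*F)*R = 2*F*R)
s(N) = -25
V(K) = 13 + K (V(K) = 13 - 2*K/4*(-2) = 13 - (-1)*K = 13 + K)
l(26)*(V(24) + s(-13)) = 24*((13 + 24) - 25) = 24*(37 - 25) = 24*12 = 288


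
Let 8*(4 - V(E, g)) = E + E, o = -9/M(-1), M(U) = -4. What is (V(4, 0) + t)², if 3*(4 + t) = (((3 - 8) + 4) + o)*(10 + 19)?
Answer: 17689/144 ≈ 122.84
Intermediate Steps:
o = 9/4 (o = -9/(-4) = -9*(-¼) = 9/4 ≈ 2.2500)
V(E, g) = 4 - E/4 (V(E, g) = 4 - (E + E)/8 = 4 - E/4)
t = 97/12 (t = -4 + ((((3 - 8) + 4) + 9/4)*(10 + 19))/3 = -4 + (((-5 + 4) + 9/4)*29)/3 = -4 + ((-1 + 9/4)*29)/3 = -4 + ((5/4)*29)/3 = -4 + (⅓)*(145/4) = -4 + 145/12 = 97/12 ≈ 8.0833)
(V(4, 0) + t)² = ((4 - ¼*4) + 97/12)² = ((4 - 1) + 97/12)² = (3 + 97/12)² = (133/12)² = 17689/144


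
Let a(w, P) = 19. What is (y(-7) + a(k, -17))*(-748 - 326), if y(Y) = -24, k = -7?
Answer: 5370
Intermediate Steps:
(y(-7) + a(k, -17))*(-748 - 326) = (-24 + 19)*(-748 - 326) = -5*(-1074) = 5370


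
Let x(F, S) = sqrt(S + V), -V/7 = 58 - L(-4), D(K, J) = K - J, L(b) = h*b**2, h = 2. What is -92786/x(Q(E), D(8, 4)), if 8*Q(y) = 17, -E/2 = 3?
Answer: 46393*I*sqrt(178)/89 ≈ 6954.6*I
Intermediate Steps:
E = -6 (E = -2*3 = -6)
L(b) = 2*b**2
Q(y) = 17/8 (Q(y) = (1/8)*17 = 17/8)
V = -182 (V = -7*(58 - 2*(-4)**2) = -7*(58 - 2*16) = -7*(58 - 1*32) = -7*(58 - 32) = -7*26 = -182)
x(F, S) = sqrt(-182 + S) (x(F, S) = sqrt(S - 182) = sqrt(-182 + S))
-92786/x(Q(E), D(8, 4)) = -92786/sqrt(-182 + (8 - 1*4)) = -92786/sqrt(-182 + (8 - 4)) = -92786/sqrt(-182 + 4) = -92786*(-I*sqrt(178)/178) = -(-46393)*I*sqrt(178)/89 = 46393*I*sqrt(178)/89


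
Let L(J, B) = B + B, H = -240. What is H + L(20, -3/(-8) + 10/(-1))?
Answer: -1037/4 ≈ -259.25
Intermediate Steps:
L(J, B) = 2*B
H + L(20, -3/(-8) + 10/(-1)) = -240 + 2*(-3/(-8) + 10/(-1)) = -240 + 2*(-3*(-⅛) + 10*(-1)) = -240 + 2*(3/8 - 10) = -240 + 2*(-77/8) = -240 - 77/4 = -1037/4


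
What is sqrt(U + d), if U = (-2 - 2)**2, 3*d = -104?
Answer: 2*I*sqrt(42)/3 ≈ 4.3205*I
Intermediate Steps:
d = -104/3 (d = (1/3)*(-104) = -104/3 ≈ -34.667)
U = 16 (U = (-4)**2 = 16)
sqrt(U + d) = sqrt(16 - 104/3) = sqrt(-56/3) = 2*I*sqrt(42)/3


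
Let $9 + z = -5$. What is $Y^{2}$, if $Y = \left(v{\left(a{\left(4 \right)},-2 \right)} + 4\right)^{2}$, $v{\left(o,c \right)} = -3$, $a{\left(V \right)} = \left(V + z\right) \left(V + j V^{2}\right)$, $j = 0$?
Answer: $1$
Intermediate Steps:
$z = -14$ ($z = -9 - 5 = -14$)
$a{\left(V \right)} = V \left(-14 + V\right)$ ($a{\left(V \right)} = \left(V - 14\right) \left(V + 0 V^{2}\right) = \left(-14 + V\right) \left(V + 0\right) = \left(-14 + V\right) V = V \left(-14 + V\right)$)
$Y = 1$ ($Y = \left(-3 + 4\right)^{2} = 1^{2} = 1$)
$Y^{2} = 1^{2} = 1$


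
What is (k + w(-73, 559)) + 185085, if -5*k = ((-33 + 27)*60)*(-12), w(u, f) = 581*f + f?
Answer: 509559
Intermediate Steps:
w(u, f) = 582*f
k = -864 (k = -(-33 + 27)*60*(-12)/5 = -(-6*60)*(-12)/5 = -(-72)*(-12) = -⅕*4320 = -864)
(k + w(-73, 559)) + 185085 = (-864 + 582*559) + 185085 = (-864 + 325338) + 185085 = 324474 + 185085 = 509559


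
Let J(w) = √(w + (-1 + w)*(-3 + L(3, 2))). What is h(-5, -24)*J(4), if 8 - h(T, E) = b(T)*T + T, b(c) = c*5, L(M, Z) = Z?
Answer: -112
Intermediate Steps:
b(c) = 5*c
h(T, E) = 8 - T - 5*T² (h(T, E) = 8 - ((5*T)*T + T) = 8 - (5*T² + T) = 8 - (T + 5*T²) = 8 + (-T - 5*T²) = 8 - T - 5*T²)
J(w) = 1 (J(w) = √(w + (-1 + w)*(-3 + 2)) = √(w + (-1 + w)*(-1)) = √(w + (1 - w)) = √1 = 1)
h(-5, -24)*J(4) = (8 - 1*(-5) - 5*(-5)²)*1 = (8 + 5 - 5*25)*1 = (8 + 5 - 125)*1 = -112*1 = -112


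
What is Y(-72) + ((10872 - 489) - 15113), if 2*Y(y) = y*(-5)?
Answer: -4550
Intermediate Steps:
Y(y) = -5*y/2 (Y(y) = (y*(-5))/2 = (-5*y)/2 = -5*y/2)
Y(-72) + ((10872 - 489) - 15113) = -5/2*(-72) + ((10872 - 489) - 15113) = 180 + (10383 - 15113) = 180 - 4730 = -4550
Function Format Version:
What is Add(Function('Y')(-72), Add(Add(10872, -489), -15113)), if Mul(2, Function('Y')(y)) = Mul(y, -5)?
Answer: -4550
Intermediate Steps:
Function('Y')(y) = Mul(Rational(-5, 2), y) (Function('Y')(y) = Mul(Rational(1, 2), Mul(y, -5)) = Mul(Rational(1, 2), Mul(-5, y)) = Mul(Rational(-5, 2), y))
Add(Function('Y')(-72), Add(Add(10872, -489), -15113)) = Add(Mul(Rational(-5, 2), -72), Add(Add(10872, -489), -15113)) = Add(180, Add(10383, -15113)) = Add(180, -4730) = -4550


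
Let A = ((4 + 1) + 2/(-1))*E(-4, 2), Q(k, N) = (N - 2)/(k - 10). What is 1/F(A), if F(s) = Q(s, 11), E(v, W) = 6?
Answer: 8/9 ≈ 0.88889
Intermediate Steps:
Q(k, N) = (-2 + N)/(-10 + k)
A = 18 (A = ((4 + 1) + 2/(-1))*6 = (5 + 2*(-1))*6 = (5 - 2)*6 = 3*6 = 18)
F(s) = 9/(-10 + s) (F(s) = (-2 + 11)/(-10 + s) = 9/(-10 + s))
1/F(A) = 1/(9/(-10 + 18)) = 1/(9/8) = 8/9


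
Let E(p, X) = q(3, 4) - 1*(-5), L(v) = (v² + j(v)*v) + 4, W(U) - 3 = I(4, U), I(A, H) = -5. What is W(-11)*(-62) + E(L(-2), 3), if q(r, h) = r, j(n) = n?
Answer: 132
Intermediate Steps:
W(U) = -2 (W(U) = 3 - 5 = -2)
L(v) = 4 + 2*v² (L(v) = (v² + v*v) + 4 = (v² + v²) + 4 = 2*v² + 4 = 4 + 2*v²)
E(p, X) = 8 (E(p, X) = 3 - 1*(-5) = 3 + 5 = 8)
W(-11)*(-62) + E(L(-2), 3) = -2*(-62) + 8 = 124 + 8 = 132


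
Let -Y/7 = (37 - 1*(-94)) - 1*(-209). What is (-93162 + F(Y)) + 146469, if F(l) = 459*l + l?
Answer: -1041493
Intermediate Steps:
Y = -2380 (Y = -7*((37 - 1*(-94)) - 1*(-209)) = -7*((37 + 94) + 209) = -7*(131 + 209) = -7*340 = -2380)
F(l) = 460*l
(-93162 + F(Y)) + 146469 = (-93162 + 460*(-2380)) + 146469 = (-93162 - 1094800) + 146469 = -1187962 + 146469 = -1041493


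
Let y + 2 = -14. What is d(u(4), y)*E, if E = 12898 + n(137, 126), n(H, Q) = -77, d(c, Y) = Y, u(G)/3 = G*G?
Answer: -205136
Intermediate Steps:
y = -16 (y = -2 - 14 = -16)
u(G) = 3*G² (u(G) = 3*(G*G) = 3*G²)
E = 12821 (E = 12898 - 77 = 12821)
d(u(4), y)*E = -16*12821 = -205136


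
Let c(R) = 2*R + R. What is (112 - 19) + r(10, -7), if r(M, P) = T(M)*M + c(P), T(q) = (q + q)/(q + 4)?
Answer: 604/7 ≈ 86.286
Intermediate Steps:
T(q) = 2*q/(4 + q) (T(q) = (2*q)/(4 + q) = 2*q/(4 + q))
c(R) = 3*R
r(M, P) = 3*P + 2*M**2/(4 + M) (r(M, P) = (2*M/(4 + M))*M + 3*P = 2*M**2/(4 + M) + 3*P = 3*P + 2*M**2/(4 + M))
(112 - 19) + r(10, -7) = (112 - 19) + (2*10**2 + 3*(-7)*(4 + 10))/(4 + 10) = 93 + (2*100 + 3*(-7)*14)/14 = 93 + (200 - 294)/14 = 93 + (1/14)*(-94) = 93 - 47/7 = 604/7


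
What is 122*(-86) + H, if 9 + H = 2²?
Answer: -10497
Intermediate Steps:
H = -5 (H = -9 + 2² = -9 + 4 = -5)
122*(-86) + H = 122*(-86) - 5 = -10492 - 5 = -10497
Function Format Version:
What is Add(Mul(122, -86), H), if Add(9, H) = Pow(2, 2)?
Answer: -10497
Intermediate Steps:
H = -5 (H = Add(-9, Pow(2, 2)) = Add(-9, 4) = -5)
Add(Mul(122, -86), H) = Add(Mul(122, -86), -5) = Add(-10492, -5) = -10497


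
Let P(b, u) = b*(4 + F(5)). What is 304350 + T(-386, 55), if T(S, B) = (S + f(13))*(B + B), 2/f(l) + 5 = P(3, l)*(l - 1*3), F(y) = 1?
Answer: 7594854/29 ≈ 2.6189e+5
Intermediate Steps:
P(b, u) = 5*b (P(b, u) = b*(4 + 1) = b*5 = 5*b)
f(l) = 2/(-50 + 15*l) (f(l) = 2/(-5 + (5*3)*(l - 1*3)) = 2/(-5 + 15*(l - 3)) = 2/(-5 + 15*(-3 + l)) = 2/(-5 + (-45 + 15*l)) = 2/(-50 + 15*l))
T(S, B) = 2*B*(2/145 + S) (T(S, B) = (S + 2/(5*(-10 + 3*13)))*(B + B) = (S + 2/(5*(-10 + 39)))*(2*B) = (S + (2/5)/29)*(2*B) = (S + (2/5)*(1/29))*(2*B) = (S + 2/145)*(2*B) = (2/145 + S)*(2*B) = 2*B*(2/145 + S))
304350 + T(-386, 55) = 304350 + (2/145)*55*(2 + 145*(-386)) = 304350 + (2/145)*55*(2 - 55970) = 304350 + (2/145)*55*(-55968) = 304350 - 1231296/29 = 7594854/29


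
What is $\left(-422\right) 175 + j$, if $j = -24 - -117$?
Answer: $-73757$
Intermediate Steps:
$j = 93$ ($j = -24 + 117 = 93$)
$\left(-422\right) 175 + j = \left(-422\right) 175 + 93 = -73850 + 93 = -73757$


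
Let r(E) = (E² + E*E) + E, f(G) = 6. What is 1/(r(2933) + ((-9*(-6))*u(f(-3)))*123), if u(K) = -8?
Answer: 1/17154775 ≈ 5.8293e-8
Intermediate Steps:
r(E) = E + 2*E² (r(E) = (E² + E²) + E = 2*E² + E = E + 2*E²)
1/(r(2933) + ((-9*(-6))*u(f(-3)))*123) = 1/(2933*(1 + 2*2933) + (-9*(-6)*(-8))*123) = 1/(2933*(1 + 5866) + (54*(-8))*123) = 1/(2933*5867 - 432*123) = 1/(17207911 - 53136) = 1/17154775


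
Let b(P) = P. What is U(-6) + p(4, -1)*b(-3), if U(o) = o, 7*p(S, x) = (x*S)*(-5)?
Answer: -102/7 ≈ -14.571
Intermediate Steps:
p(S, x) = -5*S*x/7 (p(S, x) = ((x*S)*(-5))/7 = ((S*x)*(-5))/7 = (-5*S*x)/7 = -5*S*x/7)
U(-6) + p(4, -1)*b(-3) = -6 - 5/7*4*(-1)*(-3) = -6 + (20/7)*(-3) = -6 - 60/7 = -102/7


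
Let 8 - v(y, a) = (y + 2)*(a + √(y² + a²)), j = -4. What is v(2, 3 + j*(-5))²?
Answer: 15584 + 672*√533 ≈ 31098.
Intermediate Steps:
v(y, a) = 8 - (2 + y)*(a + √(a² + y²)) (v(y, a) = 8 - (y + 2)*(a + √(y² + a²)) = 8 - (2 + y)*(a + √(a² + y²)))
v(2, 3 + j*(-5))² = (8 - 2*(3 - 4*(-5)) - 2*√((3 - 4*(-5))² + 2²) - 1*(3 - 4*(-5))*2 - 1*2*√((3 - 4*(-5))² + 2²))² = (8 - 2*(3 + 20) - 2*√((3 + 20)² + 4) - 1*(3 + 20)*2 - 1*2*√((3 + 20)² + 4))² = (8 - 2*23 - 2*√(23² + 4) - 1*23*2 - 1*2*√(23² + 4))² = (8 - 46 - 2*√(529 + 4) - 46 - 1*2*√(529 + 4))² = (8 - 46 - 2*√533 - 46 - 1*2*√533)² = (8 - 46 - 2*√533 - 46 - 2*√533)² = (-84 - 4*√533)²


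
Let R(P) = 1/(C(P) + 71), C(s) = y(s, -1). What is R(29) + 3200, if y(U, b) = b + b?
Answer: 220801/69 ≈ 3200.0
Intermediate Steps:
y(U, b) = 2*b
C(s) = -2 (C(s) = 2*(-1) = -2)
R(P) = 1/69 (R(P) = 1/(-2 + 71) = 1/69)
R(29) + 3200 = 1/69 + 3200 = 220801/69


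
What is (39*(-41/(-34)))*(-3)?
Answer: -4797/34 ≈ -141.09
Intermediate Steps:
(39*(-41/(-34)))*(-3) = (39*(-41*(-1/34)))*(-3) = (39*(41/34))*(-3) = (1599/34)*(-3) = -4797/34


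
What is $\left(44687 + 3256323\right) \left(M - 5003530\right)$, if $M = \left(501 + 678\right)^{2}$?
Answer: $-11928163323890$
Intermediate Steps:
$M = 1390041$ ($M = 1179^{2} = 1390041$)
$\left(44687 + 3256323\right) \left(M - 5003530\right) = \left(44687 + 3256323\right) \left(1390041 - 5003530\right) = 3301010 \left(-3613489\right) = -11928163323890$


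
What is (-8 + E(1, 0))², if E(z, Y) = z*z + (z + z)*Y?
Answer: 49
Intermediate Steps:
E(z, Y) = z² + 2*Y*z (E(z, Y) = z² + (2*z)*Y = z² + 2*Y*z)
(-8 + E(1, 0))² = (-8 + 1*(1 + 2*0))² = (-8 + 1*(1 + 0))² = (-8 + 1*1)² = (-8 + 1)² = (-7)² = 49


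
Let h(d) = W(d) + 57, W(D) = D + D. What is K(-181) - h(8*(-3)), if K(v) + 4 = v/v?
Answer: -12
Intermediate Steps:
W(D) = 2*D
K(v) = -3 (K(v) = -4 + v/v = -4 + 1 = -3)
h(d) = 57 + 2*d (h(d) = 2*d + 57 = 57 + 2*d)
K(-181) - h(8*(-3)) = -3 - (57 + 2*(8*(-3))) = -3 - (57 + 2*(-24)) = -3 - (57 - 48) = -3 - 1*9 = -3 - 9 = -12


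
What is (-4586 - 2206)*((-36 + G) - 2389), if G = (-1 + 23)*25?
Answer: 12735000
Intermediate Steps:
G = 550 (G = 22*25 = 550)
(-4586 - 2206)*((-36 + G) - 2389) = (-4586 - 2206)*((-36 + 550) - 2389) = -6792*(514 - 2389) = -6792*(-1875) = 12735000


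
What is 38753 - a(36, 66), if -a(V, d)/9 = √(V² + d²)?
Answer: 38753 + 54*√157 ≈ 39430.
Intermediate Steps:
a(V, d) = -9*√(V² + d²)
38753 - a(36, 66) = 38753 - (-9)*√(36² + 66²) = 38753 - (-9)*√(1296 + 4356) = 38753 - (-9)*√5652 = 38753 - (-9)*6*√157 = 38753 - (-54)*√157 = 38753 + 54*√157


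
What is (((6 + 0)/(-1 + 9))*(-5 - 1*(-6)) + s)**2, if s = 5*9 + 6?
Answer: 42849/16 ≈ 2678.1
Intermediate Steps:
s = 51 (s = 45 + 6 = 51)
(((6 + 0)/(-1 + 9))*(-5 - 1*(-6)) + s)**2 = (((6 + 0)/(-1 + 9))*(-5 - 1*(-6)) + 51)**2 = ((6/8)*(-5 + 6) + 51)**2 = ((6*(1/8))*1 + 51)**2 = ((3/4)*1 + 51)**2 = (3/4 + 51)**2 = (207/4)**2 = 42849/16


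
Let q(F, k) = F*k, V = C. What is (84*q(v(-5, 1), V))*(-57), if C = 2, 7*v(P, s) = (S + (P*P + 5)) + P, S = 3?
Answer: -38304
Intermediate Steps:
v(P, s) = 8/7 + P/7 + P**2/7 (v(P, s) = ((3 + (P*P + 5)) + P)/7 = ((3 + (P**2 + 5)) + P)/7 = ((3 + (5 + P**2)) + P)/7 = ((8 + P**2) + P)/7 = (8 + P + P**2)/7 = 8/7 + P/7 + P**2/7)
V = 2
(84*q(v(-5, 1), V))*(-57) = (84*((8/7 + (1/7)*(-5) + (1/7)*(-5)**2)*2))*(-57) = (84*((8/7 - 5/7 + (1/7)*25)*2))*(-57) = (84*((8/7 - 5/7 + 25/7)*2))*(-57) = (84*(4*2))*(-57) = (84*8)*(-57) = 672*(-57) = -38304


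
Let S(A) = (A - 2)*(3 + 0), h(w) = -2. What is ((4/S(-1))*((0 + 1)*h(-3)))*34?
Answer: 272/9 ≈ 30.222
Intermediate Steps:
S(A) = -6 + 3*A (S(A) = (-2 + A)*3 = -6 + 3*A)
((4/S(-1))*((0 + 1)*h(-3)))*34 = ((4/(-6 + 3*(-1)))*((0 + 1)*(-2)))*34 = ((4/(-6 - 3))*(1*(-2)))*34 = ((4/(-9))*(-2))*34 = ((4*(-⅑))*(-2))*34 = -4/9*(-2)*34 = (8/9)*34 = 272/9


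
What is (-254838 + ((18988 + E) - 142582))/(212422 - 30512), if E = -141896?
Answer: -260164/90955 ≈ -2.8604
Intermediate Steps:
(-254838 + ((18988 + E) - 142582))/(212422 - 30512) = (-254838 + ((18988 - 141896) - 142582))/(212422 - 30512) = (-254838 + (-122908 - 142582))/181910 = (-254838 - 265490)*(1/181910) = -520328*1/181910 = -260164/90955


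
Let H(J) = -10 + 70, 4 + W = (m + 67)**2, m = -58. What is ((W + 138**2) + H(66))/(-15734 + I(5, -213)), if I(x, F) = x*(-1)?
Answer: -19181/15739 ≈ -1.2187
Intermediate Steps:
I(x, F) = -x
W = 77 (W = -4 + (-58 + 67)**2 = -4 + 9**2 = -4 + 81 = 77)
H(J) = 60
((W + 138**2) + H(66))/(-15734 + I(5, -213)) = ((77 + 138**2) + 60)/(-15734 - 1*5) = ((77 + 19044) + 60)/(-15734 - 5) = (19121 + 60)/(-15739) = 19181*(-1/15739) = -19181/15739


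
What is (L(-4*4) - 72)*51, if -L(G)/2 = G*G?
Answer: -29784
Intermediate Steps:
L(G) = -2*G**2 (L(G) = -2*G*G = -2*G**2)
(L(-4*4) - 72)*51 = (-2*(-4*4)**2 - 72)*51 = (-2*(-16)**2 - 72)*51 = (-2*256 - 72)*51 = (-512 - 72)*51 = -584*51 = -29784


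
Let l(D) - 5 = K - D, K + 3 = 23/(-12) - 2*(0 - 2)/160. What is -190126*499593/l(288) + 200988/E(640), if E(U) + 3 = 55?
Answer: 148179301083189/449111 ≈ 3.2994e+8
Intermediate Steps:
E(U) = 52 (E(U) = -3 + 55 = 52)
K = -587/120 (K = -3 + (23/(-12) - 2*(0 - 2)/160) = -3 + (23*(-1/12) - 2*(-2)*(1/160)) = -3 + (-23/12 + 4*(1/160)) = -3 + (-23/12 + 1/40) = -3 - 227/120 = -587/120 ≈ -4.8917)
l(D) = 13/120 - D (l(D) = 5 + (-587/120 - D) = 13/120 - D)
-190126*499593/l(288) + 200988/E(640) = -190126*499593/(13/120 - 1*288) + 200988/52 = -190126*499593/(13/120 - 288) + 200988*(1/52) = -190126/((-34547/120*1/499593)) + 50247/13 = -190126/(-34547/59951160) + 50247/13 = -190126*(-59951160/34547) + 50247/13 = 11398274246160/34547 + 50247/13 = 148179301083189/449111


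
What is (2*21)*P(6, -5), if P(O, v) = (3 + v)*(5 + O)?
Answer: -924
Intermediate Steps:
(2*21)*P(6, -5) = (2*21)*(15 + 3*6 + 5*(-5) + 6*(-5)) = 42*(15 + 18 - 25 - 30) = 42*(-22) = -924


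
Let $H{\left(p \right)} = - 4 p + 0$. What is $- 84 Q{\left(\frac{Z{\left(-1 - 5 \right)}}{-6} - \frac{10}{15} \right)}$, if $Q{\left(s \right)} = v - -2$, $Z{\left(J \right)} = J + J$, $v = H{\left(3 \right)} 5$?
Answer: $4872$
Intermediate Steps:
$H{\left(p \right)} = - 4 p$
$v = -60$ ($v = \left(-4\right) 3 \cdot 5 = \left(-12\right) 5 = -60$)
$Z{\left(J \right)} = 2 J$
$Q{\left(s \right)} = -58$ ($Q{\left(s \right)} = -60 - -2 = -60 + 2 = -58$)
$- 84 Q{\left(\frac{Z{\left(-1 - 5 \right)}}{-6} - \frac{10}{15} \right)} = \left(-84\right) \left(-58\right) = 4872$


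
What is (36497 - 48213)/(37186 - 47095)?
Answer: 11716/9909 ≈ 1.1824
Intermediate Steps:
(36497 - 48213)/(37186 - 47095) = -11716/(-9909) = -11716*(-1/9909) = 11716/9909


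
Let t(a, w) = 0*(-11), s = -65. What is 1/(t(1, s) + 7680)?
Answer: 1/7680 ≈ 0.00013021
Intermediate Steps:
t(a, w) = 0
1/(t(1, s) + 7680) = 1/(0 + 7680) = 1/7680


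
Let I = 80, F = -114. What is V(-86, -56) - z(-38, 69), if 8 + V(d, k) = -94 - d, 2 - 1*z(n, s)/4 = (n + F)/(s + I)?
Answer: -4184/149 ≈ -28.081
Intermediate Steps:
z(n, s) = 8 - 4*(-114 + n)/(80 + s) (z(n, s) = 8 - 4*(n - 114)/(s + 80) = 8 - 4*(-114 + n)/(80 + s))
V(d, k) = -102 - d (V(d, k) = -8 + (-94 - d) = -102 - d)
V(-86, -56) - z(-38, 69) = (-102 - 1*(-86)) - 4*(274 - 1*(-38) + 2*69)/(80 + 69) = (-102 + 86) - 4*(274 + 38 + 138)/149 = -16 - 4*450/149 = -16 - 1*1800/149 = -16 - 1800/149 = -4184/149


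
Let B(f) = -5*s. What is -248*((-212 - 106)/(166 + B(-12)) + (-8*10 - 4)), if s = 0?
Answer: 1768488/83 ≈ 21307.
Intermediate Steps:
B(f) = 0 (B(f) = -5*0 = 0)
-248*((-212 - 106)/(166 + B(-12)) + (-8*10 - 4)) = -248*((-212 - 106)/(166 + 0) + (-8*10 - 4)) = -248*(-318/166 + (-80 - 4)) = -248*(-318*1/166 - 84) = -248*(-159/83 - 84) = -248*(-7131/83) = 1768488/83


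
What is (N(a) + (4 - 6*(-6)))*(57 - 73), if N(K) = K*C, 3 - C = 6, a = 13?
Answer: -16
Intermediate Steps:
C = -3 (C = 3 - 1*6 = 3 - 6 = -3)
N(K) = -3*K (N(K) = K*(-3) = -3*K)
(N(a) + (4 - 6*(-6)))*(57 - 73) = (-3*13 + (4 - 6*(-6)))*(57 - 73) = (-39 + (4 + 36))*(-16) = (-39 + 40)*(-16) = 1*(-16) = -16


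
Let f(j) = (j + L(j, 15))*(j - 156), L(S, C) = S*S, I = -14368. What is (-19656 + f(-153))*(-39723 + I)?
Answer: 389766764160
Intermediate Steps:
L(S, C) = S²
f(j) = (-156 + j)*(j + j²) (f(j) = (j + j²)*(j - 156) = (j + j²)*(-156 + j) = (-156 + j)*(j + j²))
(-19656 + f(-153))*(-39723 + I) = (-19656 - 153*(-156 + (-153)² - 155*(-153)))*(-39723 - 14368) = (-19656 - 153*(-156 + 23409 + 23715))*(-54091) = (-19656 - 153*46968)*(-54091) = (-19656 - 7186104)*(-54091) = -7205760*(-54091) = 389766764160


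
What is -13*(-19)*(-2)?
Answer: -494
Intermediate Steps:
-13*(-19)*(-2) = 247*(-2) = -494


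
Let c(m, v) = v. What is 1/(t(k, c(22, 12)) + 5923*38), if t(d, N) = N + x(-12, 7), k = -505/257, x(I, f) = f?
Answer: 1/225093 ≈ 4.4426e-6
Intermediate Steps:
k = -505/257 (k = -505*1/257 = -505/257 ≈ -1.9650)
t(d, N) = 7 + N (t(d, N) = N + 7 = 7 + N)
1/(t(k, c(22, 12)) + 5923*38) = 1/((7 + 12) + 5923*38) = 1/(19 + 225074) = 1/225093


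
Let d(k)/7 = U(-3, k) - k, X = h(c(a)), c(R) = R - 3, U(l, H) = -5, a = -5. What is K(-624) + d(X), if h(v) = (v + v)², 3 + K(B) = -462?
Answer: -2292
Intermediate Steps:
c(R) = -3 + R
K(B) = -465 (K(B) = -3 - 462 = -465)
h(v) = 4*v² (h(v) = (2*v)² = 4*v²)
X = 256 (X = 4*(-3 - 5)² = 4*(-8)² = 4*64 = 256)
d(k) = -35 - 7*k (d(k) = 7*(-5 - k) = -35 - 7*k)
K(-624) + d(X) = -465 + (-35 - 7*256) = -465 + (-35 - 1792) = -465 - 1827 = -2292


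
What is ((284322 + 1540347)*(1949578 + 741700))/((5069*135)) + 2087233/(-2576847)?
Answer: 468670345432318717/65310187215 ≈ 7.1761e+6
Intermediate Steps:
((284322 + 1540347)*(1949578 + 741700))/((5069*135)) + 2087233/(-2576847) = (1824669*2691278)/684315 + 2087233*(-1/2576847) = 4910691536982*(1/684315) - 2087233/2576847 = 545632392998/76035 - 2087233/2576847 = 468670345432318717/65310187215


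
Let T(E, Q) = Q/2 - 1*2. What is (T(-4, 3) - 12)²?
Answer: 625/4 ≈ 156.25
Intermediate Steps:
T(E, Q) = -2 + Q/2 (T(E, Q) = Q*(½) - 2 = Q/2 - 2 = -2 + Q/2)
(T(-4, 3) - 12)² = ((-2 + (½)*3) - 12)² = ((-2 + 3/2) - 12)² = (-½ - 12)² = (-25/2)² = 625/4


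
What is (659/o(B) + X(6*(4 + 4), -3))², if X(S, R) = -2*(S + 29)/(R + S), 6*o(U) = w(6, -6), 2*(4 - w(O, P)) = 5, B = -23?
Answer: 14034193156/2025 ≈ 6.9305e+6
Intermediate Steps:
w(O, P) = 3/2 (w(O, P) = 4 - ½*5 = 4 - 5/2 = 3/2)
o(U) = ¼ (o(U) = (⅙)*(3/2) = ¼)
X(S, R) = -2*(29 + S)/(R + S)
(659/o(B) + X(6*(4 + 4), -3))² = (659/(¼) + 2*(-29 - 6*(4 + 4))/(-3 + 6*(4 + 4)))² = (659*4 + 2*(-29 - 6*8)/(-3 + 6*8))² = (2636 + 2*(-29 - 1*48)/(-3 + 48))² = (2636 + 2*(-29 - 48)/45)² = (2636 + 2*(1/45)*(-77))² = (2636 - 154/45)² = (118466/45)² = 14034193156/2025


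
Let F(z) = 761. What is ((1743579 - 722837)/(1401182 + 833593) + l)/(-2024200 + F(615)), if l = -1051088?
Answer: 2348944164458/4521930891225 ≈ 0.51946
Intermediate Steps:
((1743579 - 722837)/(1401182 + 833593) + l)/(-2024200 + F(615)) = ((1743579 - 722837)/(1401182 + 833593) - 1051088)/(-2024200 + 761) = (1020742/2234775 - 1051088)/(-2023439) = (1020742*(1/2234775) - 1051088)*(-1/2023439) = (1020742/2234775 - 1051088)*(-1/2023439) = -2348944164458/2234775*(-1/2023439) = 2348944164458/4521930891225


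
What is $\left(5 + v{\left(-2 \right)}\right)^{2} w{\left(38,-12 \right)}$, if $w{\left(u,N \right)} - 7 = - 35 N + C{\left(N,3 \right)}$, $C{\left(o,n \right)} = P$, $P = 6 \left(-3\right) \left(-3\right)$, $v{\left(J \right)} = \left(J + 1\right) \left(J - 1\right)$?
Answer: $30784$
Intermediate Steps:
$v{\left(J \right)} = \left(1 + J\right) \left(-1 + J\right)$
$P = 54$ ($P = \left(-18\right) \left(-3\right) = 54$)
$C{\left(o,n \right)} = 54$
$w{\left(u,N \right)} = 61 - 35 N$ ($w{\left(u,N \right)} = 7 - \left(-54 + 35 N\right) = 61 - 35 N$)
$\left(5 + v{\left(-2 \right)}\right)^{2} w{\left(38,-12 \right)} = \left(5 - \left(1 - \left(-2\right)^{2}\right)\right)^{2} \left(61 - -420\right) = \left(5 + \left(-1 + 4\right)\right)^{2} \left(61 + 420\right) = \left(5 + 3\right)^{2} \cdot 481 = 8^{2} \cdot 481 = 64 \cdot 481 = 30784$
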